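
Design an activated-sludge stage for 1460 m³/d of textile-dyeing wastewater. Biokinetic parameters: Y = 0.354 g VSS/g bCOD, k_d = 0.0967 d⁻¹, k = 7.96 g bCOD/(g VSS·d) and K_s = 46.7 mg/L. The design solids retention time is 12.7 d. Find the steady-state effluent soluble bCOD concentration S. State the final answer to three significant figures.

S ≈ 3.10 mg/L

For a completely mixed reactor with recycle the Lawrence–McCarty relation gives S = K_s·(1 + k_d·θ_c) / [θ_c·(Y·k − k_d) − 1] = 46.7 × (1 + 0.0967 × 12.7) / [12.7 × (0.354 × 7.96 − 0.0967) − 1] = 104.1 / 33.56 = 3.101 mg/L.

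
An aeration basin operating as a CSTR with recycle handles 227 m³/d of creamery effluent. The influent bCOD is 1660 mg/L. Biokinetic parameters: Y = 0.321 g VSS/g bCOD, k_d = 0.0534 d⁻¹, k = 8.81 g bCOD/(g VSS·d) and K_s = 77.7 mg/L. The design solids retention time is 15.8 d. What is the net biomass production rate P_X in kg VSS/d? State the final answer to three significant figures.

P_X ≈ 65.5 kg VSS/d

For a completely mixed reactor with recycle the Lawrence–McCarty relation gives S = K_s·(1 + k_d·θ_c) / [θ_c·(Y·k − k_d) − 1] = 77.7 × (1 + 0.0534 × 15.8) / [15.8 × (0.321 × 8.81 − 0.0534) − 1] = 143.3 / 42.84 = 3.344 mg/L.
Y_obs = Y / (1 + k_d θ_c) = 0.321 / (1 + 0.0534 × 15.8) = 0.321 / 1.844 = 0.1741.
ΔS = 1660 − 3.34 = 1657 mg/L, so the substrate removal rate is 227 × 1657/1000 = 376.1 kg bCOD/d.
P_X = Y_obs · Q(S₀ − S) = 0.1741 × 376.1 = 65.47 kg VSS/d.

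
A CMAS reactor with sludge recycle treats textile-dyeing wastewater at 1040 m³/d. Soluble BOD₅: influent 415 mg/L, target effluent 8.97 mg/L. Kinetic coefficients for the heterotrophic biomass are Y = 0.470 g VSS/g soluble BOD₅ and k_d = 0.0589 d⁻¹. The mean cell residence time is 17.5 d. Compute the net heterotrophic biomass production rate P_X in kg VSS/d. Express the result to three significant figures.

P_X ≈ 97.7 kg VSS/d

The observed yield is Y_obs = Y/(1 + k_d·θ_c) = 0.470 / (1 + 0.0589 × 17.5) = 0.470 / 2.031 = 0.2314 g VSS per g soluble BOD₅ removed.
Q·(S₀ − S) = 1040 × (415 − 8.97) × 10⁻³ = 422.3 kg/d removed.
P_X = Y_obs · Q(S₀ − S) = 0.2314 × 422.3 = 97.73 kg VSS/d.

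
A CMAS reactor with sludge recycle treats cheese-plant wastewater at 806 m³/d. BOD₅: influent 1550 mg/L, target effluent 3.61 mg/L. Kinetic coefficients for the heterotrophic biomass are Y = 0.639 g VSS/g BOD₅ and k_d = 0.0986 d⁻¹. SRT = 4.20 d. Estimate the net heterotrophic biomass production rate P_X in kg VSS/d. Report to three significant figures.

The observed yield is Y_obs = Y/(1 + k_d·θ_c) = 0.639 / (1 + 0.0986 × 4.20) = 0.639 / 1.414 = 0.4519 g VSS per g BOD₅ removed.
Substrate removed = Q·(S₀ − S) = 806 m³/d × (1550 − 3.61) g/m³ = 1.25×10^6 g/d = 1246 kg/d.
P_X = Y_obs · Q(S₀ − S) = 0.4519 × 1246 = 563.2 kg VSS/d.

P_X ≈ 563 kg VSS/d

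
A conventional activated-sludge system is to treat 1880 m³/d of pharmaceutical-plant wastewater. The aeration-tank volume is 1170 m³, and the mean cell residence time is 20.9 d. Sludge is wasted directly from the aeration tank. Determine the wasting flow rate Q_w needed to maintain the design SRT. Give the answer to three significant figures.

Q_w ≈ 56.0 m³/d

For wasting at MLVSS concentration, Q_w = V/θ_c = 1170/20.9 = 55.98 m³/d.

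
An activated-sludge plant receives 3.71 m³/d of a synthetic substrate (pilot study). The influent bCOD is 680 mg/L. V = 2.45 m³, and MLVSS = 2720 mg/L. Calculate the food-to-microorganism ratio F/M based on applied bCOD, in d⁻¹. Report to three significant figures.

F/M = applied load / biomass = Q·S₀/(V·X) = 3.71 × 680 / (2.450 × 2720) = 0.3786 d⁻¹.

F/M ≈ 0.379 d⁻¹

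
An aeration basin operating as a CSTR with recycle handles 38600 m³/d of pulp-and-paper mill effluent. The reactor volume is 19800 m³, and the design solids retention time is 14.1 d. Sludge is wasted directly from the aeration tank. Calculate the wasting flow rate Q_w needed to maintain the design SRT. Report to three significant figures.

With mixed-liquor wasting, θ_c = V/Q_w, so Q_w = V/θ_c = 19800/14.1 = 1404 m³/d.

Q_w ≈ 1400 m³/d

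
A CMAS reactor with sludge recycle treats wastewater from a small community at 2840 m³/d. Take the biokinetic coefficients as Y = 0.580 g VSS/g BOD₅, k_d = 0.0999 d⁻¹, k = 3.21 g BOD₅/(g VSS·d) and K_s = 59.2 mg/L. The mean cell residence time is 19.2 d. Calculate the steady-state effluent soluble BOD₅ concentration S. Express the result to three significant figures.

S ≈ 5.26 mg/L

For a completely mixed reactor with recycle the Lawrence–McCarty relation gives S = K_s·(1 + k_d·θ_c) / [θ_c·(Y·k − k_d) − 1] = 59.2 × (1 + 0.0999 × 19.2) / [19.2 × (0.580 × 3.21 − 0.0999) − 1] = 172.8 / 32.83 = 5.262 mg/L.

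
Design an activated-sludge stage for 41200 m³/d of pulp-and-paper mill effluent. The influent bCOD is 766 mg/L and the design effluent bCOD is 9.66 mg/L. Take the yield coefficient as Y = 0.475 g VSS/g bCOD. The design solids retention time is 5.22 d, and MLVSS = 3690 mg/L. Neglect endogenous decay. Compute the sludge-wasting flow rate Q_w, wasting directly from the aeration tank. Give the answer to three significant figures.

Q_w ≈ 4010 m³/d

Biomass mass balance (decay neglected): V·X = Y·Q·(S₀ − S)·θ_c, so V = 0.475 × 41200 × (766 − 9.66) × 5.22 / 3690 = 20939 m³.
With mixed-liquor wasting, θ_c = V/Q_w, so Q_w = V/θ_c = 20939/5.22 = 4011 m³/d.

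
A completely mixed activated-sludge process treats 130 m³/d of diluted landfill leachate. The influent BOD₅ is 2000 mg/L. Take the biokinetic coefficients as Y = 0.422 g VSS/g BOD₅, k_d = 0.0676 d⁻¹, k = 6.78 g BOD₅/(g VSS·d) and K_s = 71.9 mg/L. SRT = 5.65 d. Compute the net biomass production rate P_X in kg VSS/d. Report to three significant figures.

For a completely mixed reactor with recycle the Lawrence–McCarty relation gives S = K_s·(1 + k_d·θ_c) / [θ_c·(Y·k − k_d) − 1] = 71.9 × (1 + 0.0676 × 5.65) / [5.65 × (0.422 × 6.78 − 0.0676) − 1] = 99.36 / 14.78 = 6.721 mg/L.
Correct the yield for decay: Y_obs = Y/(1 + k_d θ_c) = 0.422 / (1 + 0.0676 × 5.65) = 0.422 / 1.382 = 0.3054.
ΔS = 2000 − 6.72 = 1993 mg/L, so the substrate removal rate is 130 × 1993/1000 = 259.1 kg BOD₅/d.
P_X = Y_obs · Q(S₀ − S) = 0.3054 × 259.1 = 79.13 kg VSS/d.

P_X ≈ 79.1 kg VSS/d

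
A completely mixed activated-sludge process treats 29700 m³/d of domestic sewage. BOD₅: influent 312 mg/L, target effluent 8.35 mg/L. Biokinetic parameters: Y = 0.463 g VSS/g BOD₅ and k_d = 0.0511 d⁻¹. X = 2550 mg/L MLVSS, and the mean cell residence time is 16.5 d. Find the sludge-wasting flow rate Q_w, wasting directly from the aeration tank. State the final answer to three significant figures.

Rearranging the biomass balance for a CMAS with decay, V = Y·Q·ΔS·θ_c / [X·(1+k_d θ_c)] = 0.463 × 29700 × (312 − 8.35) × 16.5 / [2550 × (1 + 0.0511 × 16.5)] = 6.89×10^7 / 4700 = 14659 m³.
For wasting at MLVSS concentration, Q_w = V/θ_c = 14659/16.5 = 888.4 m³/d.

Q_w ≈ 888 m³/d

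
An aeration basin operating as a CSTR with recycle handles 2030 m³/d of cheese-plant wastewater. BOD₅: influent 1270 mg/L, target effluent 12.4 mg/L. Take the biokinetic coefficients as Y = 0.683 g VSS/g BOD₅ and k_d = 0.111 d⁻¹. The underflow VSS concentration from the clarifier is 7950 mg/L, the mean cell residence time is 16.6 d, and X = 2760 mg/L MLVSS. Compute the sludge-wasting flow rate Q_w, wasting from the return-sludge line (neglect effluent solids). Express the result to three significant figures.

Q_w ≈ 77.2 m³/d

Rearranging the biomass balance for a CMAS with decay, V = Y·Q·ΔS·θ_c / [X·(1+k_d θ_c)] = 0.683 × 2030 × (1270 − 12.4) × 16.6 / [2760 × (1 + 0.111 × 16.6)] = 2.89×10^7 / 7846 = 3689 m³.
Q_w = (V·X)/(θ_c X_r) = 3689 × 2760 / (16.6 × 7950) = 77.16 m³/d.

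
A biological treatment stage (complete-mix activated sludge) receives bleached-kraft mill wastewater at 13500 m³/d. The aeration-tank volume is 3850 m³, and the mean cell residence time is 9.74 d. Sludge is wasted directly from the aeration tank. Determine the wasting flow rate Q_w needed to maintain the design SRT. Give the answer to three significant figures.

For wasting at MLVSS concentration, Q_w = V/θ_c = 3850/9.74 = 395.3 m³/d.

Q_w ≈ 395 m³/d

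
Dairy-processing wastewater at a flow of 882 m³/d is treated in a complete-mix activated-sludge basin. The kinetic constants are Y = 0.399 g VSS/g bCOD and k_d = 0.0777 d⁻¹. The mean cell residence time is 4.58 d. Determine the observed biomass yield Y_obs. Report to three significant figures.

Y_obs ≈ 0.294 g VSS/g bCOD

The observed yield is Y_obs = Y/(1 + k_d·θ_c) = 0.399 / (1 + 0.0777 × 4.58) = 0.399 / 1.356 = 0.2943 g VSS per g bCOD removed.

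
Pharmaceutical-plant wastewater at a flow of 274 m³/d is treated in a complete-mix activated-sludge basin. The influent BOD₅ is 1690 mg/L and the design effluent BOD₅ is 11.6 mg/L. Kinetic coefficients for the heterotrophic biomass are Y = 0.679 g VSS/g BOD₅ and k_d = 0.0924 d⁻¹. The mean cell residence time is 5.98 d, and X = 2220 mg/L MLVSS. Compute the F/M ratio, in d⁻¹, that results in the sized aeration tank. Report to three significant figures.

From the SRT design equation V = Y Q (S₀−S) θ_c / [X (1 + k_d θ_c)] = 0.679 × 274 × (1690 − 11.6) × 5.98 / [2220 × (1 + 0.0924 × 5.98)] = 1.87×10^6 / 3447 = 541.8 m³.
F/M = applied load / biomass = Q·S₀/(V·X) = 274 × 1690 / (541.8 × 2220) = 0.3850 d⁻¹.

F/M ≈ 0.385 d⁻¹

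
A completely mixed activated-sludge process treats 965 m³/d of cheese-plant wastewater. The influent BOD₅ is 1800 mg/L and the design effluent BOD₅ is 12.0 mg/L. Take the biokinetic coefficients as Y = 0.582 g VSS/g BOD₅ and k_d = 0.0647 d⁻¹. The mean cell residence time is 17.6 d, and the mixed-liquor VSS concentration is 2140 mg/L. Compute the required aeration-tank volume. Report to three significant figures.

V ≈ 3860 m³

Rearranging the biomass balance for a CMAS with decay, V = Y·Q·ΔS·θ_c / [X·(1+k_d θ_c)] = 0.582 × 965 × (1800 − 12.0) × 17.6 / [2140 × (1 + 0.0647 × 17.6)] = 1.77×10^7 / 4577 = 3862 m³.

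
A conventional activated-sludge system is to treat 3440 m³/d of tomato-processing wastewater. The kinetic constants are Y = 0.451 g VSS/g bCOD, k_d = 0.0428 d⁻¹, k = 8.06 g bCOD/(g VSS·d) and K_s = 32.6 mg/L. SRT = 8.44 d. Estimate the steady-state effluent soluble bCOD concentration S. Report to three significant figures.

For a completely mixed reactor with recycle the Lawrence–McCarty relation gives S = K_s·(1 + k_d·θ_c) / [θ_c·(Y·k − k_d) − 1] = 32.6 × (1 + 0.0428 × 8.44) / [8.44 × (0.451 × 8.06 − 0.0428) − 1] = 44.38 / 29.32 = 1.514 mg/L.

S ≈ 1.51 mg/L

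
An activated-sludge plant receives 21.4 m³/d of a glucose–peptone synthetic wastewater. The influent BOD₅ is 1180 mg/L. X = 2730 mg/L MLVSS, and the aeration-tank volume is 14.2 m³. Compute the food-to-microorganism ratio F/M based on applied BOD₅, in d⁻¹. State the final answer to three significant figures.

F/M = applied load / biomass = Q·S₀/(V·X) = 21.4 × 1180 / (14.20 × 2730) = 0.6514 d⁻¹.

F/M ≈ 0.651 d⁻¹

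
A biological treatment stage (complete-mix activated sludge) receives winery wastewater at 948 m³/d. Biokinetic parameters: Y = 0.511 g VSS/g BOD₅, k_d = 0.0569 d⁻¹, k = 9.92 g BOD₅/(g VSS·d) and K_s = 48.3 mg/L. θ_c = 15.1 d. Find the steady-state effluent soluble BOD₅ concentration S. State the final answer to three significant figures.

S ≈ 1.20 mg/L

From the Monod/SRT balance for a CMAS, S = K_s·(1+k_d θ_c)/[θ_c·(Y k − k_d) − 1] = 48.3 × (1 + 0.0569 × 15.1) / [15.1 × (0.511 × 9.92 − 0.0569) − 1] = 89.80 / 74.68 = 1.202 mg/L.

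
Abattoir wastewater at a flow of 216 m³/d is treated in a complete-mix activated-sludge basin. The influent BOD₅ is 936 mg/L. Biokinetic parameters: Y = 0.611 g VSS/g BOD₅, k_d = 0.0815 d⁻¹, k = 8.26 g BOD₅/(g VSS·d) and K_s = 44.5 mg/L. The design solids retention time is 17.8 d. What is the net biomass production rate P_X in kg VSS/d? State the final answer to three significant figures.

P_X ≈ 50.3 kg VSS/d

For a completely mixed reactor with recycle the Lawrence–McCarty relation gives S = K_s·(1 + k_d·θ_c) / [θ_c·(Y·k − k_d) − 1] = 44.5 × (1 + 0.0815 × 17.8) / [17.8 × (0.611 × 8.26 − 0.0815) − 1] = 109.1 / 87.38 = 1.248 mg/L.
Observed yield with endogenous decay: Y_obs = Y / (1 + k_d·θ_c) = 0.611 / (1 + 0.0815 × 17.8) = 0.611 / 2.451 = 0.2493 g VSS/g BOD₅.
Mass of BOD₅ removed per day: Q(S₀ − S) = 216 × 934.8 g/m³ = 201.9 kg/d.
So the net sludge growth is P_X = 0.2493 × 201.9 = 50.34 kg VSS/d.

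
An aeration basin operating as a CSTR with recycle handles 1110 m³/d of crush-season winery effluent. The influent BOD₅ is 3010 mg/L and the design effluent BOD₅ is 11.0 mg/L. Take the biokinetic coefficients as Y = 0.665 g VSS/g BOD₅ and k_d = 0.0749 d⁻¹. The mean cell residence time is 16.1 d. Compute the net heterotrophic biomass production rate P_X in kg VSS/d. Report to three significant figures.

P_X ≈ 1000 kg VSS/d

Y_obs = Y / (1 + k_d θ_c) = 0.665 / (1 + 0.0749 × 16.1) = 0.665 / 2.206 = 0.3015.
Mass of BOD₅ removed per day: Q(S₀ − S) = 1110 × 2999 g/m³ = 3329 kg/d.
So the net sludge growth is P_X = 0.3015 × 3329 = 1004 kg VSS/d.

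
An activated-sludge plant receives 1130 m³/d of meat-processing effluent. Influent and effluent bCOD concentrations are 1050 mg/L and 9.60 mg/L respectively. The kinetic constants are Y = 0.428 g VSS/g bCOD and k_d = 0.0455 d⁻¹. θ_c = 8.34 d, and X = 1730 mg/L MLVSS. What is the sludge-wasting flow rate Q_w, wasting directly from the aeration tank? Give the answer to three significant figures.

Q_w ≈ 211 m³/d

Steady-state biomass mass balance: V·X·(1 + k_d·θ_c) = Y·Q·(S₀ − S)·θ_c, so V = 0.428 × 1130 × (1050 − 9.60) × 8.34 / [1730 × (1 + 0.0455 × 8.34)] = 4.2×10^6 / 2386 = 1758 m³.
With mixed-liquor wasting, θ_c = V/Q_w, so Q_w = V/θ_c = 1758/8.34 = 210.8 m³/d.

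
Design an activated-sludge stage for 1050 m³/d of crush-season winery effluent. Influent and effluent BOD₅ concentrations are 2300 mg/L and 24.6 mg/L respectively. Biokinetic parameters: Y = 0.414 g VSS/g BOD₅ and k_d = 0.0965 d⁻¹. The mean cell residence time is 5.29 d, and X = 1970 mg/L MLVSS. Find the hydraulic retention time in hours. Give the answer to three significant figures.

τ ≈ 40.2 h

Steady-state biomass mass balance: V·X·(1 + k_d·θ_c) = Y·Q·(S₀ − S)·θ_c, so V = 0.414 × 1050 × (2300 − 24.6) × 5.29 / [1970 × (1 + 0.0965 × 5.29)] = 5.23×10^6 / 2976 = 1758 m³.
Hydraulic retention time τ = V/Q = 1758 / 1050 = 1.675 d = 40.19 h.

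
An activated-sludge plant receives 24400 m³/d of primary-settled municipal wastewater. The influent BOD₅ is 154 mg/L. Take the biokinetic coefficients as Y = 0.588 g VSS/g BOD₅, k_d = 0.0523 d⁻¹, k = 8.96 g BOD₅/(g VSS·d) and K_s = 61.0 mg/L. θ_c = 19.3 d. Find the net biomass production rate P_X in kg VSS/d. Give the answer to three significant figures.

P_X ≈ 1090 kg VSS/d

For a completely mixed reactor with recycle the Lawrence–McCarty relation gives S = K_s·(1 + k_d·θ_c) / [θ_c·(Y·k − k_d) − 1] = 61.0 × (1 + 0.0523 × 19.3) / [19.3 × (0.588 × 8.96 − 0.0523) − 1] = 122.6 / 99.67 = 1.230 mg/L.
The observed yield is Y_obs = Y/(1 + k_d·θ_c) = 0.588 / (1 + 0.0523 × 19.3) = 0.588 / 2.009 = 0.2926 g VSS per g BOD₅ removed.
Q·(S₀ − S) = 24400 × (154 − 1.23) × 10⁻³ = 3728 kg/d removed.
So the net sludge growth is P_X = 0.2926 × 3728 = 1091 kg VSS/d.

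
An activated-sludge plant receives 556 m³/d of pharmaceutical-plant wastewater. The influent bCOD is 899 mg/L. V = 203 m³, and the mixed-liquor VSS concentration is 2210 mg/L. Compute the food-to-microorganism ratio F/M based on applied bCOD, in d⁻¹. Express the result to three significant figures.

Food-to-microorganism ratio F/M = Q S₀ / (V X) = 556 × 899 / (203.0 × 2210) = 1.114 d⁻¹.

F/M ≈ 1.11 d⁻¹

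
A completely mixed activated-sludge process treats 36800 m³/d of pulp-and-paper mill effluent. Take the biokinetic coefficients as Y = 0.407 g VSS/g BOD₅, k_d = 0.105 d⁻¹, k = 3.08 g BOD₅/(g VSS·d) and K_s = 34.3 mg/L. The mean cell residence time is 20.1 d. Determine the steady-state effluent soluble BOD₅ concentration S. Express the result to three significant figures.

S ≈ 4.83 mg/L

Effluent substrate depends only on kinetics and SRT: S = K_s(1 + k_d θ_c) / [θ_c(Yk − k_d) − 1] = 34.3 × (1 + 0.105 × 20.1) / [20.1 × (0.407 × 3.08 − 0.105) − 1] = 106.7 / 22.09 = 4.831 mg/L.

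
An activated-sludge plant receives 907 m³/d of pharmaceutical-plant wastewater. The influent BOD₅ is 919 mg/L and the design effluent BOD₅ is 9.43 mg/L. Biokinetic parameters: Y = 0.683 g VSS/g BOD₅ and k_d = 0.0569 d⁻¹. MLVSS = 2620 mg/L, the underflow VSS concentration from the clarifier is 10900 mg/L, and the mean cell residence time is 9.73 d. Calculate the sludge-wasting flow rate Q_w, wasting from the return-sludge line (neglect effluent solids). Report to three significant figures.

From the SRT design equation V = Y Q (S₀−S) θ_c / [X (1 + k_d θ_c)] = 0.683 × 907 × (919 − 9.43) × 9.73 / [2620 × (1 + 0.0569 × 9.73)] = 5.48×10^6 / 4071 = 1347 m³.
Q_w = (V·X)/(θ_c X_r) = 1347 × 2620 / (9.73 × 10900) = 33.27 m³/d.

Q_w ≈ 33.3 m³/d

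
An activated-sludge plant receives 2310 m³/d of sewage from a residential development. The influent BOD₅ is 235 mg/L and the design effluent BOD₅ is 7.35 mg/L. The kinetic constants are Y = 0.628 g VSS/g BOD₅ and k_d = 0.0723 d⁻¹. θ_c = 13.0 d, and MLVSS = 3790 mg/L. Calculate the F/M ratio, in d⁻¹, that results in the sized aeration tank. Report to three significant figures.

F/M ≈ 0.245 d⁻¹

From the SRT design equation V = Y Q (S₀−S) θ_c / [X (1 + k_d θ_c)] = 0.628 × 2310 × (235 − 7.35) × 13.0 / [3790 × (1 + 0.0723 × 13.0)] = 4.29×10^6 / 7352 = 583.9 m³.
F/M = Q·S₀ / (V·X) = 2310 × 235 / (583.9 × 3790) = 0.2453 g BOD₅·(g VSS·d)⁻¹.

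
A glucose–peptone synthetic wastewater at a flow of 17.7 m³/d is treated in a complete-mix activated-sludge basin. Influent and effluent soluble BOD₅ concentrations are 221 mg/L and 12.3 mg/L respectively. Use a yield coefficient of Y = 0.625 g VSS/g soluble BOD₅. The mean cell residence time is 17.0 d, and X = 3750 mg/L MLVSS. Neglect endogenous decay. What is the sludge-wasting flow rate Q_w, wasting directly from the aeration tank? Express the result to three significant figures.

Q_w ≈ 0.616 m³/d

V·X = Y·Q·ΔS·θ_c gives V = 0.625 × 17.7 × (221 − 12.3) × 17.0 / 3750 = 10.47 m³.
For wasting at MLVSS concentration, Q_w = V/θ_c = 10.47/17.0 = 0.6157 m³/d.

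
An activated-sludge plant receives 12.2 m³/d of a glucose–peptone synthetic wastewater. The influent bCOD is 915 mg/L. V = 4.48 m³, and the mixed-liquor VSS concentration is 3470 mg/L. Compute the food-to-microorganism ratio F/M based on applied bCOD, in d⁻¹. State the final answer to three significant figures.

F/M ≈ 0.718 d⁻¹

F/M = Q·S₀ / (V·X) = 12.2 × 915 / (4.480 × 3470) = 0.7181 g bCOD·(g VSS·d)⁻¹.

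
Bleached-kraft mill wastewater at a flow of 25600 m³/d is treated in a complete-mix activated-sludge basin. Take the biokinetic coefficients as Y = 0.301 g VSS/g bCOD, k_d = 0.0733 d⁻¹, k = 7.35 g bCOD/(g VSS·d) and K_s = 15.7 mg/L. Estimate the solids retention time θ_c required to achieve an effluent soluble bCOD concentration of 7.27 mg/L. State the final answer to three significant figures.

From 1/θ_c = Y·k·S/(K_s + S) − k_d: Y·k·S/(K_s+S) = 0.301 × 7.35 × 7.27 / (15.7 + 7.27) = 0.7002 d⁻¹.
θ_c = 1/(μ − k_d) = 1/(0.7002 − 0.0733) = 1/0.6269 = 1.595 d.

θ_c ≈ 1.60 d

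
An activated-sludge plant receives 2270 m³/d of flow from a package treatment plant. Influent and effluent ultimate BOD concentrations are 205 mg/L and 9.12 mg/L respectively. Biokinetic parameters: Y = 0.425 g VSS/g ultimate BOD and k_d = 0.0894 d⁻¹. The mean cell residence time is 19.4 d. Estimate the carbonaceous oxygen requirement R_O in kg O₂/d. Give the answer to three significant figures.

R_O ≈ 347 kg O₂/d

Correct the yield for decay: Y_obs = Y/(1 + k_d θ_c) = 0.425 / (1 + 0.0894 × 19.4) = 0.425 / 2.734 = 0.1554.
Mass of ultimate BOD removed per day: Q(S₀ − S) = 2270 × 195.9 g/m³ = 444.6 kg/d.
Net sludge production P_X = 0.1554 × 444.6 = 69.11 kg VSS/d.
R_O = Q·ΔS − 1.42 P_X = 444.6 − 98.14 = 346.5 kg O₂/d.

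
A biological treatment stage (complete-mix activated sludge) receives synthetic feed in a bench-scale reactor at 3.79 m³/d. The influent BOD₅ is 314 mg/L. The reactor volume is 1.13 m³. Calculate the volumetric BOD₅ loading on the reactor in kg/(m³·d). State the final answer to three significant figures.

Applied BOD₅ load per unit volume = Q·S₀/V = (3.79 × 314/1000)/1.130 = 1.053 kg BOD₅·m⁻³·d⁻¹.

L_v ≈ 1.05 kg BOD₅/(m³·d)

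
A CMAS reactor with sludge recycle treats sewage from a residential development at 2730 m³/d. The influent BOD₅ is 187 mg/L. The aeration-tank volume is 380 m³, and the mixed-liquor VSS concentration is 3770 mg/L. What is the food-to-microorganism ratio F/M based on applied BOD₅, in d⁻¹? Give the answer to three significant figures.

F/M ≈ 0.356 d⁻¹

F/M = applied load / biomass = Q·S₀/(V·X) = 2730 × 187 / (380.0 × 3770) = 0.3564 d⁻¹.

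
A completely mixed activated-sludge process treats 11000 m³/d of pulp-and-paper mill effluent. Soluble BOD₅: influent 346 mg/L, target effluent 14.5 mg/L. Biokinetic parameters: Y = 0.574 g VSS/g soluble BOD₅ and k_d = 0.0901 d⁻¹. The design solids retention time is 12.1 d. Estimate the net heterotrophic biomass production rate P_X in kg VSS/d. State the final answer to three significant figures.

Correct the yield for decay: Y_obs = Y/(1 + k_d θ_c) = 0.574 / (1 + 0.0901 × 12.1) = 0.574 / 2.090 = 0.2746.
ΔS = 346 − 14.5 = 331.5 mg/L, so the substrate removal rate is 11000 × 331.5/1000 = 3646 kg soluble BOD₅/d.
Biomass produced: P_X = Y_obs·Q·ΔS = 0.2746 × 3646 ≈ 1001 kg VSS/d.

P_X ≈ 1000 kg VSS/d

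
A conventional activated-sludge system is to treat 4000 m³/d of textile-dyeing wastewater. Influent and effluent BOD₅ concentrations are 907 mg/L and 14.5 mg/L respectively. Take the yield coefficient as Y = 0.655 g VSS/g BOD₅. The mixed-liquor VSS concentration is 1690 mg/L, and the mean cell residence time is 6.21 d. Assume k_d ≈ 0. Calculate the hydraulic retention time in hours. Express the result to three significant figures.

τ ≈ 51.6 h

Biomass mass balance (decay neglected): V·X = Y·Q·(S₀ − S)·θ_c, so V = 0.655 × 4000 × (907 − 14.5) × 6.21 / 1690 = 8592 m³.
τ = V/Q = 8592/4000 = 2.148 d, or 51.55 h.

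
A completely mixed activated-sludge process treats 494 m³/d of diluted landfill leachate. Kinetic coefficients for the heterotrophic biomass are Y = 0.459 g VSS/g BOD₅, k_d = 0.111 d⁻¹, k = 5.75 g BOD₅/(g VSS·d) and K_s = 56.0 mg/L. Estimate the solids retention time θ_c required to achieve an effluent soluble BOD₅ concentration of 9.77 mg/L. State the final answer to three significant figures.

Specific growth rate at S = 9.77 mg/L: μ = YkS/(K_s+S) = 0.459·5.75·9.77/(56.0+9.77) = 0.3921 d⁻¹.
1/θ_c = 0.3921 − 0.111 = 0.2811 d⁻¹, so θ_c = 3.558 d.

θ_c ≈ 3.56 d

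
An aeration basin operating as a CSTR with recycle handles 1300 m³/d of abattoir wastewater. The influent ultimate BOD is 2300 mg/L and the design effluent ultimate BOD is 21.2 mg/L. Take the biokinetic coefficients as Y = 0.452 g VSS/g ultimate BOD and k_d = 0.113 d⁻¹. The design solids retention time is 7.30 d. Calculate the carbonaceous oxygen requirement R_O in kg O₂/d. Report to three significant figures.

Correct the yield for decay: Y_obs = Y/(1 + k_d θ_c) = 0.452 / (1 + 0.113 × 7.30) = 0.452 / 1.825 = 0.2477.
Substrate removed = Q·(S₀ − S) = 1300 m³/d × (2300 − 21.2) g/m³ = 2.96×10^6 g/d = 2962 kg/d.
Biomass synthesised: P_X = Y_obs × 2962 = 733.8 kg VSS/d.
R_O = Q·(S₀ − S) − 1.42·P_X = 2962 − 1.42 × 733.8 = 1921 kg O₂/d.

R_O ≈ 1920 kg O₂/d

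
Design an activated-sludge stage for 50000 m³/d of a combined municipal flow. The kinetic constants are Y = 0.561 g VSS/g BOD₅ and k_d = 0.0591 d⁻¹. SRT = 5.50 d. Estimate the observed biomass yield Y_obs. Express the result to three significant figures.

Y_obs ≈ 0.423 g VSS/g BOD₅

Observed yield with endogenous decay: Y_obs = Y / (1 + k_d·θ_c) = 0.561 / (1 + 0.0591 × 5.50) = 0.561 / 1.325 = 0.4234 g VSS/g BOD₅.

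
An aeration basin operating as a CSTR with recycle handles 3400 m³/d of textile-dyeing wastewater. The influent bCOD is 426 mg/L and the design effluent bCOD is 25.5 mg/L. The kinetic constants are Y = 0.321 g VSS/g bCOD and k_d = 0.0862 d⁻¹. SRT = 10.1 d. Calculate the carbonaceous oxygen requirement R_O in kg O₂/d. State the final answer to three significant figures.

Y_obs = Y / (1 + k_d θ_c) = 0.321 / (1 + 0.0862 × 10.1) = 0.321 / 1.871 = 0.1716.
Mass of bCOD removed per day: Q(S₀ − S) = 3400 × 400.5 g/m³ = 1362 kg/d.
P_X = Y_obs·Q·(S₀ − S) = 0.1716 × 1362 = 233.7 kg VSS/d.
Carbonaceous O₂ demand = substrate oxidised − cell-mass equivalent = 1362 − 1.42 × 233.7 = 1030 kg O₂/d.

R_O ≈ 1030 kg O₂/d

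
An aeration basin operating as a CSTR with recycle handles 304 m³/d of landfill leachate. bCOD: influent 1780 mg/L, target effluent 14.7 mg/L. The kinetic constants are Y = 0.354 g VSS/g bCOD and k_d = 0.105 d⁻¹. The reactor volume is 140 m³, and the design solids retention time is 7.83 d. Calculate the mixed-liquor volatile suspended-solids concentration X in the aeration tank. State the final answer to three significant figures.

X = Y·Q·ΔS·θ_c / [V·(1 + k_d θ_c)] = 0.354 × 304 × (1780 − 14.7) × 7.83 / [140 × (1 + 0.105 × 7.83)] = 5831 mg/L.

X ≈ 5830 mg/L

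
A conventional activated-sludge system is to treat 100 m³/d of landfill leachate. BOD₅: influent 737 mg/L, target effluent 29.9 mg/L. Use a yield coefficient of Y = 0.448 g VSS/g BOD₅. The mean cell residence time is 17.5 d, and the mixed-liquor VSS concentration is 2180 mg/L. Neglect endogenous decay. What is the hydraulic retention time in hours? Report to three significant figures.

τ ≈ 61.0 h

With k_d = 0 the design equation reduces to V = Y Q (S₀−S) θ_c / X = 0.448 × 100 × (737 − 29.9) × 17.5 / 2180 = 254.3 m³.
HRT = V/Q = 254.3 m³ / 100 m³·d⁻¹ = 2.543 d × 24 = 61.03 h.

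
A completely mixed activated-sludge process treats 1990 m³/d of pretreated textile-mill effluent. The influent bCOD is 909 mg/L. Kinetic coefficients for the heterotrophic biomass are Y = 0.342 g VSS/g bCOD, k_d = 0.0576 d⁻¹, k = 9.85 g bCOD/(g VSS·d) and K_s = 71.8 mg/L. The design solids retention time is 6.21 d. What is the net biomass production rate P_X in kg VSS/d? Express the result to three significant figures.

P_X ≈ 453 kg VSS/d

Effluent substrate depends only on kinetics and SRT: S = K_s(1 + k_d θ_c) / [θ_c(Yk − k_d) − 1] = 71.8 × (1 + 0.0576 × 6.21) / [6.21 × (0.342 × 9.85 − 0.0576) − 1] = 97.48 / 19.56 = 4.983 mg/L.
Y_obs = Y / (1 + k_d θ_c) = 0.342 / (1 + 0.0576 × 6.21) = 0.342 / 1.358 = 0.2519.
Mass of bCOD removed per day: Q(S₀ − S) = 1990 × 904.0 g/m³ = 1799 kg/d.
Net biomass production P_X = Y_obs × Q·(S₀ − S) = 0.2519 × 1799 = 453.2 kg VSS/d.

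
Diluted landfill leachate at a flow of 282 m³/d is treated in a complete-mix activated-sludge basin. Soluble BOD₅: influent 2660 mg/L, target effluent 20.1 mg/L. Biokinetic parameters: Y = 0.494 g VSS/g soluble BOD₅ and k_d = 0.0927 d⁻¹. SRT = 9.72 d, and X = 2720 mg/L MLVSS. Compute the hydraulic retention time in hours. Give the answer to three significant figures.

Rearranging the biomass balance for a CMAS with decay, V = Y·Q·ΔS·θ_c / [X·(1+k_d θ_c)] = 0.494 × 282 × (2660 − 20.1) × 9.72 / [2720 × (1 + 0.0927 × 9.72)] = 3.57×10^6 / 5171 = 691.3 m³.
HRT = V/Q = 691.3 m³ / 282 m³·d⁻¹ = 2.451 d × 24 = 58.83 h.

τ ≈ 58.8 h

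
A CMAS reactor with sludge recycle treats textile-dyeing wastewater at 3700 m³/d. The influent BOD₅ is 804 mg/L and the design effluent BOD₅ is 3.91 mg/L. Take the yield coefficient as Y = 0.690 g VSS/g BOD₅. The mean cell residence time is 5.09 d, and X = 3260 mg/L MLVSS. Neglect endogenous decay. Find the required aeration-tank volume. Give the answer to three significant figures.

V·X = Y·Q·ΔS·θ_c gives V = 0.690 × 3700 × (804 − 3.91) × 5.09 / 3260 = 3189 m³.

V ≈ 3190 m³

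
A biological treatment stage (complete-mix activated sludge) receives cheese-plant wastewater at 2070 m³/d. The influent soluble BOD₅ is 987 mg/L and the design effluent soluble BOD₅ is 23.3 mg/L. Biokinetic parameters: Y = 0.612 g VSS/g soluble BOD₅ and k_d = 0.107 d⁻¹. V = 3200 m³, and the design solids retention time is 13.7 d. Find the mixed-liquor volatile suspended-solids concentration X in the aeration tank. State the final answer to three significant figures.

X = Y·Q·ΔS·θ_c / [V·(1 + k_d θ_c)] = 0.612 × 2070 × (987 − 23.3) × 13.7 / [3200 × (1 + 0.107 × 13.7)] = 2120 mg/L.

X ≈ 2120 mg/L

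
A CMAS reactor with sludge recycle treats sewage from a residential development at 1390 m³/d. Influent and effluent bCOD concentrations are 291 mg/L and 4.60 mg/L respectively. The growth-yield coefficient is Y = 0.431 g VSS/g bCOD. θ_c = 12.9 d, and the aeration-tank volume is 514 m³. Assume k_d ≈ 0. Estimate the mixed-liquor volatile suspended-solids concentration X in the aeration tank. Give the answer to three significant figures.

X ≈ 4310 mg/L

Without decay, X = Y Q (S₀−S) θ_c / V = 0.431 × 1390 × (291 − 4.60) × 12.9 / 514 = 4306 mg/L.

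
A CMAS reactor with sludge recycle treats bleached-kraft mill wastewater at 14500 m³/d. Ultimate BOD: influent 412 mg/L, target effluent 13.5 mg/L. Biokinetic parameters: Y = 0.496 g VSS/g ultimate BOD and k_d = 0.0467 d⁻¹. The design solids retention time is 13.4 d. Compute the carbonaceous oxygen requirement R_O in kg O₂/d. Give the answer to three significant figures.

The observed yield is Y_obs = Y/(1 + k_d·θ_c) = 0.496 / (1 + 0.0467 × 13.4) = 0.496 / 1.626 = 0.3051 g VSS per g ultimate BOD removed.
Substrate removed = Q·(S₀ − S) = 14500 m³/d × (412 − 13.5) g/m³ = 5.78×10^6 g/d = 5778 kg/d.
Biomass synthesised: P_X = Y_obs × 5778 = 1763 kg VSS/d.
R_O = Q·(S₀ − S) − 1.42·P_X = 5778 − 1.42 × 1763 = 3275 kg O₂/d.

R_O ≈ 3270 kg O₂/d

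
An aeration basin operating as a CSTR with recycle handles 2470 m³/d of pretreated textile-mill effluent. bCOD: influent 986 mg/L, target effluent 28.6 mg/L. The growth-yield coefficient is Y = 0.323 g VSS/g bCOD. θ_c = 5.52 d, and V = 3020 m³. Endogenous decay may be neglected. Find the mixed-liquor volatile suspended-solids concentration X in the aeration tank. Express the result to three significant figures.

X ≈ 1400 mg/L

Without decay, X = Y Q (S₀−S) θ_c / V = 0.323 × 2470 × (986 − 28.6) × 5.52 / 3020 = 1396 mg/L.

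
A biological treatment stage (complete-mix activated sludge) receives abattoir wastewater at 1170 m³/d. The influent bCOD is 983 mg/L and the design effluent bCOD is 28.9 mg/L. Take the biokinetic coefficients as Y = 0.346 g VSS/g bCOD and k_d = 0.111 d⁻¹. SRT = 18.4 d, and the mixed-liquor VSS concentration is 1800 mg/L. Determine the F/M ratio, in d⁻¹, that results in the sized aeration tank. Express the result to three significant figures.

F/M ≈ 0.492 d⁻¹

Rearranging the biomass balance for a CMAS with decay, V = Y·Q·ΔS·θ_c / [X·(1+k_d θ_c)] = 0.346 × 1170 × (983 − 28.9) × 18.4 / [1800 × (1 + 0.111 × 18.4)] = 7.11×10^6 / 5476 = 1298 m³.
F/M = Q·S₀ / (V·X) = 1170 × 983 / (1298 × 1800) = 0.4924 g bCOD·(g VSS·d)⁻¹.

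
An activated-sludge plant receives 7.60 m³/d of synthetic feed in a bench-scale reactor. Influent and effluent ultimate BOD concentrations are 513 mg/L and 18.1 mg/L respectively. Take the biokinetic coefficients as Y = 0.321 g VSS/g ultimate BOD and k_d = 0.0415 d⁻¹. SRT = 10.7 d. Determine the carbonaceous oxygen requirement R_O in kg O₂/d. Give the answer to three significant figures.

Y_obs = Y / (1 + k_d θ_c) = 0.321 / (1 + 0.0415 × 10.7) = 0.321 / 1.444 = 0.2223.
ΔS = 513 − 18.1 = 494.9 mg/L, so the substrate removal rate is 7.60 × 494.9/1000 = 3.761 kg ultimate BOD/d.
P_X = Y_obs·Q·(S₀ − S) = 0.2223 × 3.761 = 0.8361 kg VSS/d.
Carbonaceous O₂ demand = substrate oxidised − cell-mass equivalent = 3.761 − 1.42 × 0.8361 = 2.574 kg O₂/d.

R_O ≈ 2.57 kg O₂/d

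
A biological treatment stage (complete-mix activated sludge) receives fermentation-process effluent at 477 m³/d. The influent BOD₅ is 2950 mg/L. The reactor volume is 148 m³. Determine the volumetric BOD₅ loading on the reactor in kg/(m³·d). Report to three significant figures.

L_v ≈ 9.51 kg BOD₅/(m³·d)

L_v = Q S₀ / V = 477 × 2950 × 10⁻³ / 148.0 = 9.508 kg/(m³·d).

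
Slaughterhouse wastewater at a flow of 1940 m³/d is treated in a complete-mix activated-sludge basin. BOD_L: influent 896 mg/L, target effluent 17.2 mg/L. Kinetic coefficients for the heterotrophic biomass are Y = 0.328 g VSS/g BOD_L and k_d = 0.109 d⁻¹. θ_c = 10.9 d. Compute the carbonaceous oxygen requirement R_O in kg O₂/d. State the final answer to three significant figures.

The observed yield is Y_obs = Y/(1 + k_d·θ_c) = 0.328 / (1 + 0.109 × 10.9) = 0.328 / 2.188 = 0.1499 g VSS per g BOD_L removed.
Substrate removed = Q·(S₀ − S) = 1940 m³/d × (896 − 17.2) g/m³ = 1.7×10^6 g/d = 1705 kg/d.
P_X = Y_obs·Q·(S₀ − S) = 0.1499 × 1705 = 255.6 kg VSS/d.
R_O = Q·(S₀ − S) − 1.42·P_X = 1705 − 1.42 × 255.6 = 1342 kg O₂/d.

R_O ≈ 1340 kg O₂/d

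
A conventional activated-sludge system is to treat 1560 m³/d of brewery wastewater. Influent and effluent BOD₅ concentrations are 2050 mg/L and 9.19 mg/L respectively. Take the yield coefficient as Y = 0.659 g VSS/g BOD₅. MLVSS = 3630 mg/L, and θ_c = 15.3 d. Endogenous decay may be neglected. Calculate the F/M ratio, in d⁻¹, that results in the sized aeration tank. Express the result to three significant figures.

F/M ≈ 0.0996 d⁻¹

With k_d = 0 the design equation reduces to V = Y Q (S₀−S) θ_c / X = 0.659 × 1560 × (2050 − 9.19) × 15.3 / 3630 = 8843 m³.
F/M = applied load / biomass = Q·S₀/(V·X) = 1560 × 2050 / (8843 × 3630) = 0.09963 d⁻¹.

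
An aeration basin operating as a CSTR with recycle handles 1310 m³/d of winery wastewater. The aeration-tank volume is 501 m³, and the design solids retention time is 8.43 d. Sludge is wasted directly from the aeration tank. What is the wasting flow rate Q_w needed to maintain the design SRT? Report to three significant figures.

Q_w ≈ 59.4 m³/d

Wasting from the aeration tank: Q_w = V / θ_c = 501.0 / 8.43 = 59.43 m³/d.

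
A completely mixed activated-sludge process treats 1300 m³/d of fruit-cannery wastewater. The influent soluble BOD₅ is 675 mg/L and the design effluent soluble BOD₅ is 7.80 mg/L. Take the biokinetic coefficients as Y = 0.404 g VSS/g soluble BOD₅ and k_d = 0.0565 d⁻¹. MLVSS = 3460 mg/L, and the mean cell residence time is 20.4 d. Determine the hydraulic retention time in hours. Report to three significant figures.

From the SRT design equation V = Y Q (S₀−S) θ_c / [X (1 + k_d θ_c)] = 0.404 × 1300 × (675 − 7.80) × 20.4 / [3460 × (1 + 0.0565 × 20.4)] = 7.15×10^6 / 7448 = 959.8 m³.
HRT = V/Q = 959.8 m³ / 1300 m³·d⁻¹ = 0.7383 d × 24 = 17.72 h.

τ ≈ 17.7 h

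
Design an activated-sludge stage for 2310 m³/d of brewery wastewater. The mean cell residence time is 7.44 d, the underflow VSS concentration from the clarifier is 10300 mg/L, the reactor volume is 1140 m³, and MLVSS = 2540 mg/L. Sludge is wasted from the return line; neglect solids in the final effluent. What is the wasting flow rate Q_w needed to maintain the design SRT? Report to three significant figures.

Q_w ≈ 37.8 m³/d

Q_w = (V·X)/(θ_c X_r) = 1140 × 2540 / (7.44 × 10300) = 37.79 m³/d.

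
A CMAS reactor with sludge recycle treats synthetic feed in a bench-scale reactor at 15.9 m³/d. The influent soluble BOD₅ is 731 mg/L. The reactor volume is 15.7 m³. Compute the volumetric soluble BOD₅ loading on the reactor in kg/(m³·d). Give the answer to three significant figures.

L_v ≈ 0.740 kg soluble BOD₅/(m³·d)

Applied soluble BOD₅ load per unit volume = Q·S₀/V = (15.9 × 731/1000)/15.70 = 0.7403 kg soluble BOD₅·m⁻³·d⁻¹.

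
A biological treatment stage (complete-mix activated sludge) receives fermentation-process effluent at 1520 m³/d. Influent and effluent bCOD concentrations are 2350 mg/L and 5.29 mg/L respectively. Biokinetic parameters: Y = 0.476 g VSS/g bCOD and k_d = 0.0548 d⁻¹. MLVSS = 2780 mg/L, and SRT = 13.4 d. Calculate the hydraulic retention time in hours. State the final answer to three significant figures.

τ ≈ 74.4 h

From the SRT design equation V = Y Q (S₀−S) θ_c / [X (1 + k_d θ_c)] = 0.476 × 1520 × (2350 − 5.29) × 13.4 / [2780 × (1 + 0.0548 × 13.4)] = 2.27×10^7 / 4821 = 4715 m³.
τ = V/Q = 4715/1520 = 3.102 d, or 74.45 h.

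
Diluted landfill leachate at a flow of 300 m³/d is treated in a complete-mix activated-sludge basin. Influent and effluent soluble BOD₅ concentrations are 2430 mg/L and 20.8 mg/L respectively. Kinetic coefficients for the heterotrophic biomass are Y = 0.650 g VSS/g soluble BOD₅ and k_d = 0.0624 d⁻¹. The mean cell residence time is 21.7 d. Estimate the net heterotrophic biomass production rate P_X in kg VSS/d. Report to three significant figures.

P_X ≈ 200 kg VSS/d

Y_obs = Y / (1 + k_d θ_c) = 0.650 / (1 + 0.0624 × 21.7) = 0.650 / 2.354 = 0.2761.
ΔS = 2430 − 20.8 = 2409 mg/L, so the substrate removal rate is 300 × 2409/1000 = 722.8 kg soluble BOD₅/d.
Biomass produced: P_X = Y_obs·Q·ΔS = 0.2761 × 722.8 ≈ 199.6 kg VSS/d.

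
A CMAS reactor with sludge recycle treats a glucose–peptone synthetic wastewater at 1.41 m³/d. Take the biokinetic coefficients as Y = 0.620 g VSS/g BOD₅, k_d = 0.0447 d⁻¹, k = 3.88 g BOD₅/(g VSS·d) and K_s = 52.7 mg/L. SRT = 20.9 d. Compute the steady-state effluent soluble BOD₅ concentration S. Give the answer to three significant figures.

From the Monod/SRT balance for a CMAS, S = K_s·(1+k_d θ_c)/[θ_c·(Y k − k_d) − 1] = 52.7 × (1 + 0.0447 × 20.9) / [20.9 × (0.620 × 3.88 − 0.0447) − 1] = 101.9 / 48.34 = 2.109 mg/L.

S ≈ 2.11 mg/L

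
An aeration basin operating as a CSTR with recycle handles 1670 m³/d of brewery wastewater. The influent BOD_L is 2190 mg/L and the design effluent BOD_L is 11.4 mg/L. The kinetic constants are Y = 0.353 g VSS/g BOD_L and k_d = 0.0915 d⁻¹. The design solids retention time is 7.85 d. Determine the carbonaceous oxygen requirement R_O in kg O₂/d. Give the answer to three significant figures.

Correct the yield for decay: Y_obs = Y/(1 + k_d θ_c) = 0.353 / (1 + 0.0915 × 7.85) = 0.353 / 1.718 = 0.2054.
Mass of BOD_L removed per day: Q(S₀ − S) = 1670 × 2179 g/m³ = 3638 kg/d.
Biomass synthesised: P_X = Y_obs × 3638 = 747.4 kg VSS/d.
Carbonaceous O₂ demand = substrate oxidised − cell-mass equivalent = 3638 − 1.42 × 747.4 = 2577 kg O₂/d.

R_O ≈ 2580 kg O₂/d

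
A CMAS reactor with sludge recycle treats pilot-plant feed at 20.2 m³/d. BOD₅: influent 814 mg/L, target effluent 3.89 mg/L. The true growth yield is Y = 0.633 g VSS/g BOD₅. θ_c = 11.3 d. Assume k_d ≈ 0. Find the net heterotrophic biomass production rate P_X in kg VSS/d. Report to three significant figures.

With endogenous decay neglected, the observed yield equals the true yield: Y_obs = Y = 0.633 g VSS/g BOD₅.
Mass of BOD₅ removed per day: Q(S₀ − S) = 20.2 × 810.1 g/m³ = 16.36 kg/d.
Net biomass production P_X = Y_obs × Q·(S₀ − S) = 0.6330 × 16.36 = 10.36 kg VSS/d.

P_X ≈ 10.4 kg VSS/d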